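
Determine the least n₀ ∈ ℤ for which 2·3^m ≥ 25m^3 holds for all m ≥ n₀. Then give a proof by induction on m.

At m = 7: 4374 < 8575, so the inequality fails and n₀ ≥ 8. We prove 2·3^m ≥ 25m^3 for all m ≥ 8.
When m = 8: 2·3^m = 13122 and 25m^3 = 12800, so 13122 ≥ 12800.
For the inductive step, assume it holds for an arbitrary i ≥ 8, so 2·3^i ≥ 25i^3.
Then 2·3^(i + 1) = 3·(2·3^i) ≥ 3·(25i^3).
Also, for i ≥ 8 we have 3·(25i^3) ≥ 25(i+1)^3, since 3 ≥ (1 + 1/i)^3 for all i ≥ 8.
Combining, 2·3^(i + 1) ≥ 25(i+1)^3.
Hence, by induction on m, the claim holds for every m ≥ 8.
Hence the smallest such n₀ is 8.

n₀ = 8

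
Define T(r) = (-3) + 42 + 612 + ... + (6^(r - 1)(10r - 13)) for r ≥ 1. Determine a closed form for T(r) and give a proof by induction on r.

T(r) = 6^r(2r - 3) + 3

We claim T(r) = 6^r(2r - 3) + 3 for all r ≥ 1.
Base step (r = 1): T(1) = -3, and the closed form gives -3. They agree.
Inductive step: assume the claim holds for r = p, so T(p) = 6^p(2p - 3) + 3.
Then T(p+1) = T(p) + (6^p(10p - 3)) = (6^p(2p - 3) + 3) + (6^p(10p - 3)).
Simplifying, T(p+1) = 12·6^p·p - 6·6^p + 3 = 6^(p+1)(2(p+1) - 3) + 3,
which is the closed form with r = p+1.
By induction, the statement is established for all r ≥ 1.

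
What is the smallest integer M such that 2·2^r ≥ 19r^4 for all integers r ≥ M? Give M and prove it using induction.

At r = 20: 2097152 < 3040000, so the inequality fails and M ≥ 21. We prove 2·2^r ≥ 19r^4 for all r ≥ 21.
When r = 21: 2·2^r = 4194304 and 19r^4 = 3695139, so 4194304 ≥ 3695139.
Inductive step: assume the claim holds for r = m, so 2·2^m ≥ 19m^4.
Then 2·2^(m + 1) = 2·(2·2^m) ≥ 2·(19m^4).
Also, for m ≥ 21 we have 2·(19m^4) ≥ 19(m+1)^4, since 2 ≥ (1 + 1/m)^4 for all m ≥ 21.
Combining, 2·2^(m + 1) ≥ 19(m+1)^4.
This completes the induction.
Hence the smallest such M is 21.

M = 21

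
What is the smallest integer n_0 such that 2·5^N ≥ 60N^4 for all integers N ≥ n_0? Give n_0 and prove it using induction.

At N = 6: 31250 < 77760, so the inequality fails and n_0 ≥ 7. We prove 2·5^N ≥ 60N^4 for all N ≥ 7.
Base step (N = 7): 2·5^N = 156250 and 60N^4 = 144060, so 156250 ≥ 144060.
For the inductive step, assume it holds for an arbitrary r ≥ 7, so 2·5^r ≥ 60r^4.
Then 2·5^(r + 1) = 5·(2·5^r) ≥ 5·(60r^4).
Also, for r ≥ 7 we have 5·(60r^4) ≥ 60(r+1)^4, since 5 ≥ (1 + 1/r)^4 for all r ≥ 7.
Combining, 2·5^(r + 1) ≥ 60(r+1)^4.
By induction, the statement is established for all N ≥ 7.
Hence the smallest such n_0 is 7.

n_0 = 7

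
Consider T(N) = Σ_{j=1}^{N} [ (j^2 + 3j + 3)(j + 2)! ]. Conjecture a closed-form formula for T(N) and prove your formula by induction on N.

T(N) = (N + 1)(N + 3)! - 6

We claim T(N) = (N + 1)(N + 3)! - 6 for all N ≥ 1.
When N = 1: T(1) = 42, and the closed form gives 42. They agree.
Suppose the result is true for N = j, so T(j) = (j + 1)(j + 3)! - 6.
Then T(j+1) = T(j) + ((j^2 + 5j + 7)(j + 3)!) = ((j + 1)(j + 3)! - 6) + ((j^2 + 5j + 7)(j + 3)!).
Simplifying, T(j+1) = ((j+1) + 1)((j+1) + 3)! - 6,
which is the closed form with N = j+1.
By the principle of mathematical induction, the result holds for all N ≥ 1.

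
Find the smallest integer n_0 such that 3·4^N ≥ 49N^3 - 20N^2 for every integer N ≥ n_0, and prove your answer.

n_0 = 6

At N = 5: 3072 < 5625, so the inequality fails and n_0 ≥ 6. We prove 3·4^N ≥ 49N^3 - 20N^2 for all N ≥ 6.
Base case (N = 6): 3·4^N = 12288 and 49N^3 - 20N^2 = 9864, so 12288 ≥ 9864.
Inductive step: assume the claim holds for N = p, so 3·4^p ≥ 49p^3 - 20p^2.
Then 3·4^(p + 1) = 4·(3·4^p) ≥ 4·(49p^3 - 20p^2).
Also, for p ≥ 6 we have 4·(49p^3 - 20p^2) ≥ 49(p+1)^3 - 20(p+1)^2, since 4·(49p^3 - 20p^2) − (49(p+1)^3 - 20(p+1)^2) = 147p^3 - 207p^2 - 107p - 29, which is nonnegative for all p ≥ 6.
Combining, 3·4^(p + 1) ≥ 49(p+1)^3 - 20(p+1)^2.
This completes the induction.
Hence the smallest such n_0 is 6.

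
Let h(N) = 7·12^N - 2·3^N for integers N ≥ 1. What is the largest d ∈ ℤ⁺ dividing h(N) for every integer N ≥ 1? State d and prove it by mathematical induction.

d = 6

Computing the first values: h(1) = 78 and h(2) = 990; gcd(78, 990) = 6, so d ≤ 6.
We prove 6 | 7·12^N - 2·3^N for all N ≥ 1 by induction on N.
For the base case N = 1: h(1) = 78 = 6·(13), so 6 | h(1).
Inductive step: suppose the statement holds for some r ≥ 1, i.e. 6 | h(r). Then
h(r+1) − 12·h(r) = (7·12^(r+1) - 2·3^(r+1)) − 12·(7·12^r - 2·3^r) = (-2)·3^r·(3 − 12) = (18)·3^r. Since 6 | h(r) by the inductive hypothesis, 6 | 12·h(r); and 6 | 18 since 18 = 6·3. Therefore 6 | h(r+1).
By the principle of mathematical induction, the result holds for all N ≥ 1.
Therefore the largest such d is 6.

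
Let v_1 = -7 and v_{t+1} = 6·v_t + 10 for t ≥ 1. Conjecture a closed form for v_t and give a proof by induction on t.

v_t = -5·6^(t - 1) - 2

Computing the first terms: v_1 = -7, v_2 = -32, v_3 = -182. This suggests v_t = -5·6^(t - 1) - 2.
When t = 1: the formula gives -7 = -7 = v_1.
Inductive step: suppose the statement holds for some r ≥ 1, so v_r = -5·6^(r - 1) - 2.
Then v_{r+1} = 6·v_r + 10 = 6·(-5·6^(r - 1) - 2) + 10 = -5·6^r - 2 = -5·6^((r+1) - 1) - 2,
which is the claimed formula at t = r+1.
By induction, the statement is established for all t ≥ 1.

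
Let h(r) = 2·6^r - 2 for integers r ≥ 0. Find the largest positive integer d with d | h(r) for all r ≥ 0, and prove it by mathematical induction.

d = 10

Computing the first values: h(0) = 0 and h(1) = 10; gcd(0, 10) = 10, so d ≤ 10.
We prove 10 | 2·6^r - 2 for all r ≥ 0 by induction on r.
When r = 0: h(0) = 0 = 10·(0), so 10 | h(0).
For the inductive step, assume it holds for an arbitrary j ≥ 0, i.e. 10 | h(j). Then
h(j+1) = 2·6^(j+1) - 2 = 6·(2·6^j - 2) + 10 = 6·h(j) + 10. The first term is divisible by 10 by the inductive hypothesis, and 10 is divisible by 10. Hence 10 | h(j+1).
Hence, by induction on r, the claim holds for every r ≥ 0.
Therefore the largest such d is 10.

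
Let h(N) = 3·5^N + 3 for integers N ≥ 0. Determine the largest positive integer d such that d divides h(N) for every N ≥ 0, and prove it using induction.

Computing the first values: h(0) = 6 and h(1) = 18; gcd(6, 18) = 6, so d ≤ 6.
We prove 6 | 3·5^N + 3 for all N ≥ 0 by induction on N.
Base case (N = 0): h(0) = 6 = 6·(1), so 6 | h(0).
Inductive step: suppose the statement holds for some k ≥ 0, i.e. 6 | h(k). Then
h(k+1) = 3·5^(k+1) + 3 = 5·(3·5^k + 3) - 12 = 5·h(k) - 12. The first term is divisible by 6 by the inductive hypothesis, and -12 is divisible by 6. Hence 6 | h(k+1).
Hence, by induction on N, the claim holds for every N ≥ 0.
Therefore the largest such d is 6.

d = 6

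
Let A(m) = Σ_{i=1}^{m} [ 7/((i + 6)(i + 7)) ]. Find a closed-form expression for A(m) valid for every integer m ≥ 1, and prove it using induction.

A(m) = m/(m + 7)

We claim A(m) = m/(m + 7) for all m ≥ 1.
When m = 1: A(1) = 1/8, and the closed form gives 1/8. They agree.
Inductive step: assume the claim holds for m = i, so A(i) = i/(i + 7).
Then A(i+1) = A(i) + (7/((i + 7)(i + 8))) = (i/(i + 7)) + (7/((i + 7)(i + 8))).
Simplifying, A(i+1) = (i + 1)/(i + 8) = (i+1)/((i+1) + 7),
which is the closed form with m = i+1.
Hence, by induction on m, the claim holds for every m ≥ 1.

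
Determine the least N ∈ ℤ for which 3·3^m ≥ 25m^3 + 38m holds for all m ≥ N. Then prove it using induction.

N = 8

At m = 7: 6561 < 8841, so the inequality fails and N ≥ 8. We prove 3·3^m ≥ 25m^3 + 38m for all m ≥ 8.
Base case (m = 8): 3·3^m = 19683 and 25m^3 + 38m = 13104, so 19683 ≥ 13104.
Suppose the result is true for m = p, so 3·3^p ≥ 25p^3 + 38p.
Then 3·3^(p + 1) = 3·(3·3^p) ≥ 3·(25p^3 + 38p).
Also, for p ≥ 8 we have 3·(25p^3 + 38p) ≥ 25(p+1)^3 + 38(p+1), since 3·(25p^3 + 38p) − (25(p+1)^3 + 38(p+1)) = 50p^3 - 75p^2 + p - 63, which is nonnegative for all p ≥ 8.
Combining, 3·3^(p + 1) ≥ 25(p+1)^3 + 38(p+1).
By the principle of mathematical induction, the result holds for all m ≥ 8.
Hence the smallest such N is 8.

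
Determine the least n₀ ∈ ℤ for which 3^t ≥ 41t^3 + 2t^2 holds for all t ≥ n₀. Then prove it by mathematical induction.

At t = 9: 19683 < 30051, so the inequality fails and n₀ ≥ 10. We prove 3^t ≥ 41t^3 + 2t^2 for all t ≥ 10.
When t = 10: 3^t = 59049 and 41t^3 + 2t^2 = 41200, so 59049 ≥ 41200.
For the inductive step, assume it holds for an arbitrary i ≥ 10, so 3^i ≥ 41i^3 + 2i^2.
Then 3^(i + 1) = 3·(3^i) ≥ 3·(41i^3 + 2i^2).
Also, for i ≥ 10 we have 3·(41i^3 + 2i^2) ≥ 41(i+1)^3 + 2(i+1)^2, since 3·(41i^3 + 2i^2) − (41(i+1)^3 + 2(i+1)^2) = 82i^3 - 119i^2 - 127i - 43, which is nonnegative for all i ≥ 10.
Combining, 3^(i + 1) ≥ 41(i+1)^3 + 2(i+1)^2.
Hence, by induction on t, the claim holds for every t ≥ 10.
Hence the smallest such n₀ is 10.

n₀ = 10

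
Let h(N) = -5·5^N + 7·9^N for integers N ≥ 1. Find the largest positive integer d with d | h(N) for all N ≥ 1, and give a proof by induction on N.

Computing the first values: h(1) = 38 and h(2) = 442; gcd(38, 442) = 2, so d ≤ 2.
We prove 2 | -5·5^N + 7·9^N for all N ≥ 1 by induction on N.
Base case (N = 1): h(1) = 38 = 2·(19), so 2 | h(1).
For the inductive step, assume it holds for an arbitrary r ≥ 1, i.e. 2 | h(r). Then
h(r+1) − 9·h(r) = (-5·5^(r+1) + 7·9^(r+1)) − 9·(-5·5^r + 7·9^r) = (-5)·5^r·(5 − 9) = (20)·5^r. Since 2 | h(r) by the inductive hypothesis, 2 | 9·h(r); and 2 | 20 since 20 = 2·10. Therefore 2 | h(r+1).
By induction, the statement is established for all N ≥ 1.
Therefore the largest such d is 2.

d = 2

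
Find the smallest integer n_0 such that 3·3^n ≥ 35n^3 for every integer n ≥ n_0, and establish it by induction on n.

At n = 7: 6561 < 12005, so the inequality fails and n_0 ≥ 8. We prove 3·3^n ≥ 35n^3 for all n ≥ 8.
When n = 8: 3·3^n = 19683 and 35n^3 = 17920, so 19683 ≥ 17920.
Inductive step: suppose the statement holds for some k ≥ 8, so 3·3^k ≥ 35k^3.
Then 3·3^(k + 1) = 3·(3·3^k) ≥ 3·(35k^3).
Also, for k ≥ 8 we have 3·(35k^3) ≥ 35(k+1)^3, since 3 ≥ (1 + 1/k)^3 for all k ≥ 8.
Combining, 3·3^(k + 1) ≥ 35(k+1)^3.
Hence, by induction on n, the claim holds for every n ≥ 8.
Hence the smallest such n_0 is 8.

n_0 = 8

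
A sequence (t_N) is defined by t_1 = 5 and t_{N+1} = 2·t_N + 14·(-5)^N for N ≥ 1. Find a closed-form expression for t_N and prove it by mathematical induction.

Computing the first terms: t_1 = 5, t_2 = -60, t_3 = 230. This suggests t_N = -2(-5)^N - 5·2^(N - 1).
When N = 1: the formula gives 5 = 5 = t_1.
Inductive step: assume the claim holds for N = k, so t_k = -2(-5)^k - 5·2^(k - 1).
Then t_{k+1} = 2·t_k + 14·(-5)^k = 2·(-2(-5)^k - 5·2^(k - 1)) + 14·(-5)^k = -2(-5)^(k + 1) - 5·2^k = -2(-5)^(k+1) - 5·2^((k+1) - 1),
which is the claimed formula at N = k+1.
By induction, the statement is established for all N ≥ 1.

t_N = -2(-5)^N - 5·2^(N - 1)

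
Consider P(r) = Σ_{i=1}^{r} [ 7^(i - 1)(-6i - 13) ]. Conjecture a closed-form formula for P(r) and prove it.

We claim P(r) = -7^r(r + 2) + 2 for all r ≥ 1.
When r = 1: P(1) = -19, and the closed form gives -19. They agree.
Suppose the result is true for r = i, so P(i) = -7^i(i + 2) + 2.
Then P(i+1) = P(i) + (7^i(-6i - 19)) = (-7^i(i + 2) + 2) + (7^i(-6i - 19)).
Simplifying, P(i+1) = -7·7^i·i - 21·7^i + 2 = -7^(i+1)((i+1) + 2) + 2,
which is the closed form with r = i+1.
This completes the induction.

P(r) = -7^r(r + 2) + 2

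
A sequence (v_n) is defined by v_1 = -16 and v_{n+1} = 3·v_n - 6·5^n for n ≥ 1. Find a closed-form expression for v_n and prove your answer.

v_n = -3^(n - 1) - 3·5^n

Computing the first terms: v_1 = -16, v_2 = -78, v_3 = -384. This suggests v_n = -3^(n - 1) - 3·5^n.
When n = 1: the formula gives -16 = -16 = v_1.
Inductive step: assume the claim holds for n = r, so v_r = -3^(r - 1) - 3·5^r.
Then v_{r+1} = 3·v_r - 6·5^r = 3·(-3^(r - 1) - 3·5^r) - 6·5^r = -3^r - 3·5^(r + 1) = -3^((r+1) - 1) - 3·5^(r+1),
which is the claimed formula at n = r+1.
By induction, the statement is established for all n ≥ 1.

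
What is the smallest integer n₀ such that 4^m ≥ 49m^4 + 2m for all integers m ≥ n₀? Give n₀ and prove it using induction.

n₀ = 10

At m = 9: 262144 < 321507, so the inequality fails and n₀ ≥ 10. We prove 4^m ≥ 49m^4 + 2m for all m ≥ 10.
Base case (m = 10): 4^m = 1048576 and 49m^4 + 2m = 490020, so 1048576 ≥ 490020.
For the inductive step, assume it holds for an arbitrary j ≥ 10, so 4^j ≥ 49j^4 + 2j.
Then 4^(j + 1) = 4·(4^j) ≥ 4·(49j^4 + 2j).
Also, for j ≥ 10 we have 4·(49j^4 + 2j) ≥ 49(j+1)^4 + 2(j+1), since 4·(49j^4 + 2j) − (49(j+1)^4 + 2(j+1)) = 147j^4 - 196j^3 - 294j^2 - 190j - 51, which is nonnegative for all j ≥ 10.
Combining, 4^(j + 1) ≥ 49(j+1)^4 + 2(j+1).
By induction, the statement is established for all m ≥ 10.
Hence the smallest such n₀ is 10.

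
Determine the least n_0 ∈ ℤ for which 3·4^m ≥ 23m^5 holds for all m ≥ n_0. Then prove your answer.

n_0 = 10

At m = 9: 786432 < 1358127, so the inequality fails and n_0 ≥ 10. We prove 3·4^m ≥ 23m^5 for all m ≥ 10.
Base step (m = 10): 3·4^m = 3145728 and 23m^5 = 2300000, so 3145728 ≥ 2300000.
Inductive step: suppose the statement holds for some p ≥ 10, so 3·4^p ≥ 23p^5.
Then 3·4^(p + 1) = 4·(3·4^p) ≥ 4·(23p^5).
Also, for p ≥ 10 we have 4·(23p^5) ≥ 23(p+1)^5, since 4 ≥ (1 + 1/p)^5 for all p ≥ 10.
Combining, 3·4^(p + 1) ≥ 23(p+1)^5.
By induction, the statement is established for all m ≥ 10.
Hence the smallest such n_0 is 10.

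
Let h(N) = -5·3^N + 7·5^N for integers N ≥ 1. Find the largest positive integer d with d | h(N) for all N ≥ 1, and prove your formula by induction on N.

Computing the first values: h(1) = 20 and h(2) = 130; gcd(20, 130) = 10, so d ≤ 10.
We prove 10 | -5·3^N + 7·5^N for all N ≥ 1 by induction on N.
Base case (N = 1): h(1) = 20 = 10·(2), so 10 | h(1).
Suppose the result is true for N = k, i.e. 10 | h(k). Then
h(k+1) − 5·h(k) = (-5·3^(k+1) + 7·5^(k+1)) − 5·(-5·3^k + 7·5^k) = (-5)·3^k·(3 − 5) = (10)·3^k. Since 10 | h(k) by the inductive hypothesis, 10 | 5·h(k); and 10 | 10 since 10 = 10·1. Therefore 10 | h(k+1).
By the principle of mathematical induction, the result holds for all N ≥ 1.
Therefore the largest such d is 10.

d = 10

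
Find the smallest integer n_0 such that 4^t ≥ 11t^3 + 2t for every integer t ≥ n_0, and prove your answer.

n_0 = 6

At t = 5: 1024 < 1385, so the inequality fails and n_0 ≥ 6. We prove 4^t ≥ 11t^3 + 2t for all t ≥ 6.
Base case (t = 6): 4^t = 4096 and 11t^3 + 2t = 2388, so 4096 ≥ 2388.
Inductive step: assume the claim holds for t = m, so 4^m ≥ 11m^3 + 2m.
Then 4^(m + 1) = 4·(4^m) ≥ 4·(11m^3 + 2m).
Also, for m ≥ 6 we have 4·(11m^3 + 2m) ≥ 11(m+1)^3 + 2(m+1), since 4·(11m^3 + 2m) − (11(m+1)^3 + 2(m+1)) = 33m^3 - 33m^2 - 27m - 13, which is nonnegative for all m ≥ 6.
Combining, 4^(m + 1) ≥ 11(m+1)^3 + 2(m+1).
Hence, by induction on t, the claim holds for every t ≥ 6.
Hence the smallest such n_0 is 6.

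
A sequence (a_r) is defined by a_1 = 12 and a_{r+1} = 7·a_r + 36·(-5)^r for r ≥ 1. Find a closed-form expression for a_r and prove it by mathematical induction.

a_r = -3(-5)^r - 3·7^(r - 1)

Computing the first terms: a_1 = 12, a_2 = -96, a_3 = 228. This suggests a_r = -3(-5)^r - 3·7^(r - 1).
Base step (r = 1): the formula gives 12 = 12 = a_1.
Suppose the result is true for r = i, so a_i = -3(-5)^i - 3·7^(i - 1).
Then a_{i+1} = 7·a_i + 36·(-5)^i = 7·(-3(-5)^i - 3·7^(i - 1)) + 36·(-5)^i = -3(-5)^(i + 1) - 3·7^i = -3(-5)^(i+1) - 3·7^((i+1) - 1),
which is the claimed formula at r = i+1.
By the principle of mathematical induction, the result holds for all r ≥ 1.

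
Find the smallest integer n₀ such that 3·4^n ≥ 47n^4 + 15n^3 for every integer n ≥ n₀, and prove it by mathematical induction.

At n = 8: 196608 < 200192, so the inequality fails and n₀ ≥ 9. We prove 3·4^n ≥ 47n^4 + 15n^3 for all n ≥ 9.
When n = 9: 3·4^n = 786432 and 47n^4 + 15n^3 = 319302, so 786432 ≥ 319302.
Inductive step: suppose the statement holds for some p ≥ 9, so 3·4^p ≥ 47p^4 + 15p^3.
Then 3·4^(p + 1) = 4·(3·4^p) ≥ 4·(47p^4 + 15p^3).
Also, for p ≥ 9 we have 4·(47p^4 + 15p^3) ≥ 47(p+1)^4 + 15(p+1)^3, since 4·(47p^4 + 15p^3) − (47(p+1)^4 + 15(p+1)^3) = 141p^4 - 143p^3 - 327p^2 - 233p - 62, which is nonnegative for all p ≥ 9.
Combining, 3·4^(p + 1) ≥ 47(p+1)^4 + 15(p+1)^3.
By induction, the statement is established for all n ≥ 9.
Hence the smallest such n₀ is 9.

n₀ = 9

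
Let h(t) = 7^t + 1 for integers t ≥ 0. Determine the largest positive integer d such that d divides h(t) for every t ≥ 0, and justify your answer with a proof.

Computing the first values: h(0) = 2 and h(1) = 8; gcd(2, 8) = 2, so d ≤ 2.
We prove 2 | 7^t + 1 for all t ≥ 0 by induction on t.
For the base case t = 0: h(0) = 2 = 2·(1), so 2 | h(0).
For the inductive step, assume it holds for an arbitrary m ≥ 0, i.e. 2 | h(m). Then
h(m+1) = 7^(m+1) + 1 = 7·(7^m + 1) - 6 = 7·h(m) - 6. The first term is divisible by 2 by the inductive hypothesis, and -6 is divisible by 2. Hence 2 | h(m+1).
Hence, by induction on t, the claim holds for every t ≥ 0.
Therefore the largest such d is 2.

d = 2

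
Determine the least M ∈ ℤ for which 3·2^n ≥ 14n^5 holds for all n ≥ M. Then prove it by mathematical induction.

At n = 25: 100663296 < 136718750, so the inequality fails and M ≥ 26. We prove 3·2^n ≥ 14n^5 for all n ≥ 26.
When n = 26: 3·2^n = 201326592 and 14n^5 = 166339264, so 201326592 ≥ 166339264.
Inductive step: suppose the statement holds for some p ≥ 26, so 3·2^p ≥ 14p^5.
Then 3·2^(p + 1) = 2·(3·2^p) ≥ 2·(14p^5).
Also, for p ≥ 26 we have 2·(14p^5) ≥ 14(p+1)^5, since 2 ≥ (1 + 1/p)^5 for all p ≥ 26.
Combining, 3·2^(p + 1) ≥ 14(p+1)^5.
This completes the induction.
Hence the smallest such M is 26.

M = 26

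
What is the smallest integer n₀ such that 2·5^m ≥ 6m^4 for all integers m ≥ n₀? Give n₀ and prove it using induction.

At m = 4: 1250 < 1536, so the inequality fails and n₀ ≥ 5. We prove 2·5^m ≥ 6m^4 for all m ≥ 5.
When m = 5: 2·5^m = 6250 and 6m^4 = 3750, so 6250 ≥ 3750.
For the inductive step, assume it holds for an arbitrary i ≥ 5, so 2·5^i ≥ 6i^4.
Then 2·5^(i + 1) = 5·(2·5^i) ≥ 5·(6i^4).
Also, for i ≥ 5 we have 5·(6i^4) ≥ 6(i+1)^4, since 5 ≥ (1 + 1/i)^4 for all i ≥ 5.
Combining, 2·5^(i + 1) ≥ 6(i+1)^4.
Hence, by induction on m, the claim holds for every m ≥ 5.
Hence the smallest such n₀ is 5.

n₀ = 5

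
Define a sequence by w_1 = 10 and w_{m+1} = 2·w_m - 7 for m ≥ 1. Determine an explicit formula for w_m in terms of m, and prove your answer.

Computing the first terms: w_1 = 10, w_2 = 13, w_3 = 19. This suggests w_m = 3·2^(m - 1) + 7.
When m = 1: the formula gives 10 = 10 = w_1.
Inductive step: assume the claim holds for m = i, so w_i = 3·2^(i - 1) + 7.
Then w_{i+1} = 2·w_i - 7 = 2·(3·2^(i - 1) + 7) - 7 = 3·2^i + 7 = 3·2^((i+1) - 1) + 7,
which is the claimed formula at m = i+1.
This completes the induction.

w_m = 3·2^(m - 1) + 7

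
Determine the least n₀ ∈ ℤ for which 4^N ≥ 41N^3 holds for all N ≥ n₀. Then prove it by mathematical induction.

n₀ = 7

At N = 6: 4096 < 8856, so the inequality fails and n₀ ≥ 7. We prove 4^N ≥ 41N^3 for all N ≥ 7.
When N = 7: 4^N = 16384 and 41N^3 = 14063, so 16384 ≥ 14063.
Suppose the result is true for N = m, so 4^m ≥ 41m^3.
Then 4^(m + 1) = 4·(4^m) ≥ 4·(41m^3).
Also, for m ≥ 7 we have 4·(41m^3) ≥ 41(m+1)^3, since 4 ≥ (1 + 1/m)^3 for all m ≥ 7.
Combining, 4^(m + 1) ≥ 41(m+1)^3.
This completes the induction.
Hence the smallest such n₀ is 7.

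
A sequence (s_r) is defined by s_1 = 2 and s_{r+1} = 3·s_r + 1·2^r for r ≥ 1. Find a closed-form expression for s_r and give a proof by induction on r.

s_r = -2^r + 4·3^(r - 1)

Computing the first terms: s_1 = 2, s_2 = 8, s_3 = 28. This suggests s_r = -2^r + 4·3^(r - 1).
Base step (r = 1): the formula gives 2 = 2 = s_1.
Inductive step: assume the claim holds for r = m, so s_m = -2^m + 4·3^(m - 1).
Then s_{m+1} = 3·s_m + 1·2^m = 3·(-2^m + 4·3^(m - 1)) + 1·2^m = -2^(m + 1) + 4·3^m = -2^(m+1) + 4·3^((m+1) - 1),
which is the claimed formula at r = m+1.
By induction, the statement is established for all r ≥ 1.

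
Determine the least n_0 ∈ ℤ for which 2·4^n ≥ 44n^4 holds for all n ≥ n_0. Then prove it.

At n = 8: 131072 < 180224, so the inequality fails and n_0 ≥ 9. We prove 2·4^n ≥ 44n^4 for all n ≥ 9.
Base case (n = 9): 2·4^n = 524288 and 44n^4 = 288684, so 524288 ≥ 288684.
Inductive step: suppose the statement holds for some j ≥ 9, so 2·4^j ≥ 44j^4.
Then 2·4^(j + 1) = 4·(2·4^j) ≥ 4·(44j^4).
Also, for j ≥ 9 we have 4·(44j^4) ≥ 44(j+1)^4, since 4 ≥ (1 + 1/j)^4 for all j ≥ 9.
Combining, 2·4^(j + 1) ≥ 44(j+1)^4.
This completes the induction.
Hence the smallest such n_0 is 9.

n_0 = 9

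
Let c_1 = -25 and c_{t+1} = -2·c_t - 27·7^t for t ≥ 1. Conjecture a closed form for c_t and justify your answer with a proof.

Computing the first terms: c_1 = -25, c_2 = -139, c_3 = -1045. This suggests c_t = -(-2)^(t + 1) - 3·7^t.
When t = 1: the formula gives -25 = -25 = c_1.
For the inductive step, assume it holds for an arbitrary i ≥ 1, so c_i = -(-2)^(i + 1) - 3·7^i.
Then c_{i+1} = -2·c_i - 27·7^i = -2·(-(-2)^(i + 1) - 3·7^i) - 27·7^i = -(-2)^(i + 2) - 3·7^(i + 1) = -(-2)^((i+1) + 1) - 3·7^(i+1),
which is the claimed formula at t = i+1.
By induction, the statement is established for all t ≥ 1.

c_t = -(-2)^(t + 1) - 3·7^t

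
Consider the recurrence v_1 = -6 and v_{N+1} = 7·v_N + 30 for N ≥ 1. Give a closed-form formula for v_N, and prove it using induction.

Computing the first terms: v_1 = -6, v_2 = -12, v_3 = -54. This suggests v_N = -7^(N - 1) - 5.
Base case (N = 1): the formula gives -6 = -6 = v_1.
For the inductive step, assume it holds for an arbitrary i ≥ 1, so v_i = -7^(i - 1) - 5.
Then v_{i+1} = 7·v_i + 30 = 7·(-7^(i - 1) - 5) + 30 = -7^i - 5 = -7^((i+1) - 1) - 5,
which is the claimed formula at N = i+1.
Hence, by induction on N, the claim holds for every N ≥ 1.

v_N = -7^(N - 1) - 5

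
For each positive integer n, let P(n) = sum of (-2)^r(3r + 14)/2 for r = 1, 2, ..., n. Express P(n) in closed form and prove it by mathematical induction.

We claim P(n) = (-2)^n(n + 5) - 5 for all n ≥ 1.
When n = 1: P(1) = -17, and the closed form gives -17. They agree.
Inductive step: assume the claim holds for n = r, so P(r) = (-2)^r(r + 5) - 5.
Then P(r+1) = P(r) + ((-2)^r(-3r - 17)) = ((-2)^r(r + 5) - 5) + ((-2)^r(-3r - 17)).
Simplifying, P(r+1) = -2(-2)^r·r - 12(-2)^r - 5 = (-2)^(r+1)((r+1) + 5) - 5,
which is the closed form with n = r+1.
This completes the induction.

P(n) = (-2)^n(n + 5) - 5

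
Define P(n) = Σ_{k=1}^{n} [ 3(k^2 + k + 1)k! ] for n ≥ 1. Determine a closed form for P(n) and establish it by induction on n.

P(n) = (3n + 3)(n + 1)! - 3

We claim P(n) = (3n + 3)(n + 1)! - 3 for all n ≥ 1.
For the base case n = 1: P(1) = 9, and the closed form gives 9. They agree.
Suppose the result is true for n = k, so P(k) = (3k + 3)(k + 1)! - 3.
Then P(k+1) = P(k) + (3(k^2 + 3k + 3)(k + 1)!) = ((3k + 3)(k + 1)! - 3) + (3(k^2 + 3k + 3)(k + 1)!).
Simplifying, P(k+1) = (3(k+1) + 3)((k+1) + 1)! - 3,
which is the closed form with n = k+1.
By the principle of mathematical induction, the result holds for all n ≥ 1.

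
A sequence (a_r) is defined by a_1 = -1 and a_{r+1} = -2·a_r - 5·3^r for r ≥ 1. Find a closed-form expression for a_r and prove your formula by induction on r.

Computing the first terms: a_1 = -1, a_2 = -13, a_3 = -19. This suggests a_r = -(-2)^r - 3^r.
For the base case r = 1: the formula gives -1 = -1 = a_1.
Inductive step: suppose the statement holds for some k ≥ 1, so a_k = -(-2)^k - 3^k.
Then a_{k+1} = -2·a_k - 5·3^k = -2·(-(-2)^k - 3^k) - 5·3^k = -(-2)^(k + 1) - 3^(k + 1),
which is the claimed formula at r = k+1.
By the principle of mathematical induction, the result holds for all r ≥ 1.

a_r = -(-2)^r - 3^r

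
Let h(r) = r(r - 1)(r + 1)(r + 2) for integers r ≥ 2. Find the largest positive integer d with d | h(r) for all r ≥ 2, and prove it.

Computing the first values: h(2) = 24 and h(3) = 120; gcd(24, 120) = 24, so d ≤ 24.
We prove 24 | r(r - 1)(r + 1)(r + 2) for all r ≥ 2 by induction on r.
Base case (r = 2): h(2) = 24 = 24·(1), so 24 | h(2).
Inductive step: assume the claim holds for r = j, i.e. 24 | h(j). Then
h(j+1) − h(j) = j·(j+1)·(j+2)·(j+3) − (j-1)·j·(j+1)·(j+2) = j·(j+1)·(j+2)·[(j+3) − (j-1)] = 4·j·(j+1)·(j+2). The product of 3 consecutive integers is divisible by (3)! = 6, so h(j+1) − h(j) is divisible by 4·6 = 24. By the inductive hypothesis 24 | h(j), hence 24 | h(j+1).
By induction, the statement is established for all r ≥ 2.
Therefore the largest such d is 24.

d = 24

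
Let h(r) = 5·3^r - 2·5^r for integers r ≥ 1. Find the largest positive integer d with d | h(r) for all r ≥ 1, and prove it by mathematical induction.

Computing the first values: h(1) = 5 and h(2) = -5; gcd(5, -5) = 5, so d ≤ 5.
We prove 5 | 5·3^r - 2·5^r for all r ≥ 1 by induction on r.
When r = 1: h(1) = 5 = 5·(1), so 5 | h(1).
Inductive step: suppose the statement holds for some m ≥ 1, i.e. 5 | h(m). Then
h(m+1) − 5·h(m) = (5·3^(m+1) - 2·5^(m+1)) − 5·(5·3^m - 2·5^m) = (5)·3^m·(3 − 5) = (-10)·3^m. Since 5 | h(m) by the inductive hypothesis, 5 | 5·h(m); and 5 | -10 since -10 = 5·-2. Therefore 5 | h(m+1).
By induction, the statement is established for all r ≥ 1.
Therefore the largest such d is 5.

d = 5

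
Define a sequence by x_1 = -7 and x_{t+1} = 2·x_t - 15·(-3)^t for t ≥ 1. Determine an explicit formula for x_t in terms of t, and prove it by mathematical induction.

x_t = -(-3)^(t + 1) + 2^t

Computing the first terms: x_1 = -7, x_2 = 31, x_3 = -73. This suggests x_t = -(-3)^(t + 1) + 2^t.
When t = 1: the formula gives -7 = -7 = x_1.
Suppose the result is true for t = p, so x_p = -(-3)^(p + 1) + 2^p.
Then x_{p+1} = 2·x_p - 15·(-3)^p = 2·(-(-3)^(p + 1) + 2^p) - 15·(-3)^p = -(-3)^(p + 2) + 2^(p + 1) = -(-3)^((p+1) + 1) + 2^(p+1),
which is the claimed formula at t = p+1.
By induction, the statement is established for all t ≥ 1.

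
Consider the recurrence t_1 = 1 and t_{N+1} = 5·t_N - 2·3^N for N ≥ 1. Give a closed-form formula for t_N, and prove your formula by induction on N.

Computing the first terms: t_1 = 1, t_2 = -1, t_3 = -23. This suggests t_N = 3^N - 2·5^(N - 1).
Base step (N = 1): the formula gives 1 = 1 = t_1.
Suppose the result is true for N = p, so t_p = 3^p - 2·5^(p - 1).
Then t_{p+1} = 5·t_p - 2·3^p = 5·(3^p - 2·5^(p - 1)) - 2·3^p = 3^(p + 1) - 2·5^p = 3^(p+1) - 2·5^((p+1) - 1),
which is the claimed formula at N = p+1.
Hence, by induction on N, the claim holds for every N ≥ 1.

t_N = 3^N - 2·5^(N - 1)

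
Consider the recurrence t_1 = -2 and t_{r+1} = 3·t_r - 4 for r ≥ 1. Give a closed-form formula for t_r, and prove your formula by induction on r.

Computing the first terms: t_1 = -2, t_2 = -10, t_3 = -34. This suggests t_r = -4·3^(r - 1) + 2.
Base case (r = 1): the formula gives -2 = -2 = t_1.
Inductive step: assume the claim holds for r = i, so t_i = -4·3^(i - 1) + 2.
Then t_{i+1} = 3·t_i - 4 = 3·(-4·3^(i - 1) + 2) - 4 = -4·3^i + 2 = -4·3^((i+1) - 1) + 2,
which is the claimed formula at r = i+1.
This completes the induction.

t_r = -4·3^(r - 1) + 2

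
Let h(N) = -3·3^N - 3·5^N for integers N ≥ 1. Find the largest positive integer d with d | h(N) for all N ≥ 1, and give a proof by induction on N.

d = 6

Computing the first values: h(1) = -24 and h(2) = -102; gcd(-24, -102) = 6, so d ≤ 6.
We prove 6 | -3·3^N - 3·5^N for all N ≥ 1 by induction on N.
Base step (N = 1): h(1) = -24 = 6·(-4), so 6 | h(1).
Inductive step: assume the claim holds for N = i, i.e. 6 | h(i). Then
h(i+1) − 5·h(i) = (-3·3^(i+1) - 3·5^(i+1)) − 5·(-3·3^i - 3·5^i) = (-3)·3^i·(3 − 5) = (6)·3^i. Since 6 | h(i) by the inductive hypothesis, 6 | 5·h(i); and 6 | 6 since 6 = 6·1. Therefore 6 | h(i+1).
By induction, the statement is established for all N ≥ 1.
Therefore the largest such d is 6.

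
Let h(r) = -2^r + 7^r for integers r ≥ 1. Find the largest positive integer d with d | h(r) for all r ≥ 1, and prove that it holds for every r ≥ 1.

Computing the first values: h(1) = 5 and h(2) = 45; gcd(5, 45) = 5, so d ≤ 5.
We prove 5 | -2^r + 7^r for all r ≥ 1 by induction on r.
Base case (r = 1): h(1) = 5 = 5·(1), so 5 | h(1).
Inductive step: suppose the statement holds for some i ≥ 1, i.e. 5 | h(i). Then
7^{i+1} − 2^{i+1} = 7·7^i − 2·2^i = 7·(7^i − 2^i) + (5)·2^i. The first term is divisible by 5 by the inductive hypothesis, and the second term (5)·2^i is divisible by 5 since 5 | 5. Hence 5 | h(i+1).
By the principle of mathematical induction, the result holds for all r ≥ 1.
Therefore the largest such d is 5.

d = 5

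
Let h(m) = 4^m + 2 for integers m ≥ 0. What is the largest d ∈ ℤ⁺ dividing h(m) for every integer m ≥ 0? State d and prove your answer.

d = 3

Computing the first values: h(0) = 3 and h(1) = 6; gcd(3, 6) = 3, so d ≤ 3.
We prove 3 | 4^m + 2 for all m ≥ 0 by induction on m.
Base case (m = 0): h(0) = 3 = 3·(1), so 3 | h(0).
Inductive step: assume the claim holds for m = j, i.e. 3 | h(j). Then
h(j+1) = 4^(j+1) + 2 = 4·(4^j + 2) - 6 = 4·h(j) - 6. The first term is divisible by 3 by the inductive hypothesis, and -6 is divisible by 3. Hence 3 | h(j+1).
Hence, by induction on m, the claim holds for every m ≥ 0.
Therefore the largest such d is 3.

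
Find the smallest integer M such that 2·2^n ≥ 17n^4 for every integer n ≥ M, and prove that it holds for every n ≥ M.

At n = 20: 2097152 < 2720000, so the inequality fails and M ≥ 21. We prove 2·2^n ≥ 17n^4 for all n ≥ 21.
When n = 21: 2·2^n = 4194304 and 17n^4 = 3306177, so 4194304 ≥ 3306177.
For the inductive step, assume it holds for an arbitrary j ≥ 21, so 2·2^j ≥ 17j^4.
Then 2·2^(j + 1) = 2·(2·2^j) ≥ 2·(17j^4).
Also, for j ≥ 21 we have 2·(17j^4) ≥ 17(j+1)^4, since 2 ≥ (1 + 1/j)^4 for all j ≥ 21.
Combining, 2·2^(j + 1) ≥ 17(j+1)^4.
By the principle of mathematical induction, the result holds for all n ≥ 21.
Hence the smallest such M is 21.

M = 21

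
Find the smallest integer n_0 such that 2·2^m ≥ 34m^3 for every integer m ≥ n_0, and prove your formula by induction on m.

At m = 16: 131072 < 139264, so the inequality fails and n_0 ≥ 17. We prove 2·2^m ≥ 34m^3 for all m ≥ 17.
When m = 17: 2·2^m = 262144 and 34m^3 = 167042, so 262144 ≥ 167042.
Suppose the result is true for m = j, so 2·2^j ≥ 34j^3.
Then 2·2^(j + 1) = 2·(2·2^j) ≥ 2·(34j^3).
Also, for j ≥ 17 we have 2·(34j^3) ≥ 34(j+1)^3, since 2 ≥ (1 + 1/j)^3 for all j ≥ 17.
Combining, 2·2^(j + 1) ≥ 34(j+1)^3.
Hence, by induction on m, the claim holds for every m ≥ 17.
Hence the smallest such n_0 is 17.

n_0 = 17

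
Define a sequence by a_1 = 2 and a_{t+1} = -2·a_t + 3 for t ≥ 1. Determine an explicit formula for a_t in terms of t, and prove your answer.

Computing the first terms: a_1 = 2, a_2 = -1, a_3 = 5. This suggests a_t = (-2)^(t - 1) + 1.
Base case (t = 1): the formula gives 2 = 2 = a_1.
Inductive step: assume the claim holds for t = i, so a_i = (-2)^(i - 1) + 1.
Then a_{i+1} = -2·a_i + 3 = -2·((-2)^(i - 1) + 1) + 3 = (-2)^i + 1 = (-2)^((i+1) - 1) + 1,
which is the claimed formula at t = i+1.
Hence, by induction on t, the claim holds for every t ≥ 1.

a_t = (-2)^(t - 1) + 1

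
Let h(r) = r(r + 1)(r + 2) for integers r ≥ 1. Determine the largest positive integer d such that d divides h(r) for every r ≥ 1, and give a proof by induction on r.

Computing the first values: h(1) = 6 and h(2) = 24; gcd(6, 24) = 6, so d ≤ 6.
We prove 6 | r(r + 1)(r + 2) for all r ≥ 1 by induction on r.
Base case (r = 1): h(1) = 6 = 6·(1), so 6 | h(1).
Inductive step: assume the claim holds for r = p, i.e. 6 | h(p). Then
h(p+1) − h(p) = (p+1)·(p+2)·(p+3) − p·(p+1)·(p+2) = (p+1)·(p+2)·[(p+3) − p] = 3·(p+1)·(p+2). The product of 2 consecutive integers is divisible by (2)! = 2, so h(p+1) − h(p) is divisible by 3·2 = 6. By the inductive hypothesis 6 | h(p), hence 6 | h(p+1).
Hence, by induction on r, the claim holds for every r ≥ 1.
Therefore the largest such d is 6.

d = 6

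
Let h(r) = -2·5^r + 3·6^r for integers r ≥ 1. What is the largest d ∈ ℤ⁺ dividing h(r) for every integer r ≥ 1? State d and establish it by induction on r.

d = 2

Computing the first values: h(1) = 8 and h(2) = 58; gcd(8, 58) = 2, so d ≤ 2.
We prove 2 | -2·5^r + 3·6^r for all r ≥ 1 by induction on r.
Base step (r = 1): h(1) = 8 = 2·(4), so 2 | h(1).
Inductive step: suppose the statement holds for some j ≥ 1, i.e. 2 | h(j). Then
h(j+1) − 6·h(j) = (-2·5^(j+1) + 3·6^(j+1)) − 6·(-2·5^j + 3·6^j) = (-2)·5^j·(5 − 6) = (2)·5^j. Since 2 | h(j) by the inductive hypothesis, 2 | 6·h(j); and 2 | 2 since 2 = 2·1. Therefore 2 | h(j+1).
By induction, the statement is established for all r ≥ 1.
Therefore the largest such d is 2.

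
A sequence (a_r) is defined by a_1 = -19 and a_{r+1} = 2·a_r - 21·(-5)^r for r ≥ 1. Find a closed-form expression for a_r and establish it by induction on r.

Computing the first terms: a_1 = -19, a_2 = 67, a_3 = -391. This suggests a_r = 3(-5)^r - 2^(r + 1).
Base step (r = 1): the formula gives -19 = -19 = a_1.
Suppose the result is true for r = m, so a_m = 3(-5)^m - 2^(m + 1).
Then a_{m+1} = 2·a_m - 21·(-5)^m = 2·(3(-5)^m - 2^(m + 1)) - 21·(-5)^m = 3(-5)^(m + 1) - 2^(m + 2) = 3(-5)^(m+1) - 2^((m+1) + 1),
which is the claimed formula at r = m+1.
Hence, by induction on r, the claim holds for every r ≥ 1.

a_r = 3(-5)^r - 2^(r + 1)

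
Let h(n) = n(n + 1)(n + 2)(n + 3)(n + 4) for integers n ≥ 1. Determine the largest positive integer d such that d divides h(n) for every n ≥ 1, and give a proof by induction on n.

d = 120

Computing the first values: h(1) = 120 and h(2) = 720; gcd(120, 720) = 120, so d ≤ 120.
We prove 120 | n(n + 1)(n + 2)(n + 3)(n + 4) for all n ≥ 1 by induction on n.
When n = 1: h(1) = 120 = 120·(1), so 120 | h(1).
Inductive step: assume the claim holds for n = p, i.e. 120 | h(p). Then
h(p+1) − h(p) = (p+1)·(p+2)·(p+3)·(p+4)·(p+5) − p·(p+1)·(p+2)·(p+3)·(p+4) = (p+1)·(p+2)·(p+3)·(p+4)·[(p+5) − p] = 5·(p+1)·(p+2)·(p+3)·(p+4). The product of 4 consecutive integers is divisible by (4)! = 24, so h(p+1) − h(p) is divisible by 5·24 = 120. By the inductive hypothesis 120 | h(p), hence 120 | h(p+1).
By the principle of mathematical induction, the result holds for all n ≥ 1.
Therefore the largest such d is 120.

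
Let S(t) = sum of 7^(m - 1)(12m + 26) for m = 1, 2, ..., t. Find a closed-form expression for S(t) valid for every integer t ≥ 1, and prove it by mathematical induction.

We claim S(t) = 2·7^t(t + 2) - 4 for all t ≥ 1.
Base step (t = 1): S(1) = 38, and the closed form gives 38. They agree.
Suppose the result is true for t = m, so S(m) = 2·7^m(m + 2) - 4.
Then S(m+1) = S(m) + (7^m(12m + 38)) = (2·7^m(m + 2) - 4) + (7^m(12m + 38)).
Simplifying, S(m+1) = 14·7^m·m + 42·7^m - 4 = 2·7^(m+1)((m+1) + 2) - 4,
which is the closed form with t = m+1.
This completes the induction.

S(t) = 2·7^t(t + 2) - 4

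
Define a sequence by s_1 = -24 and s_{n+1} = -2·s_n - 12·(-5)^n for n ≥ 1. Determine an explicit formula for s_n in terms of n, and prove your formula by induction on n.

s_n = -(-2)^(n + 1) + 4(-5)^n

Computing the first terms: s_1 = -24, s_2 = 108, s_3 = -516. This suggests s_n = -(-2)^(n + 1) + 4(-5)^n.
When n = 1: the formula gives -24 = -24 = s_1.
For the inductive step, assume it holds for an arbitrary p ≥ 1, so s_p = -(-2)^(p + 1) + 4(-5)^p.
Then s_{p+1} = -2·s_p - 12·(-5)^p = -2·(-(-2)^(p + 1) + 4(-5)^p) - 12·(-5)^p = -(-2)^(p + 2) + 4(-5)^(p + 1) = -(-2)^((p+1) + 1) + 4(-5)^(p+1),
which is the claimed formula at n = p+1.
By induction, the statement is established for all n ≥ 1.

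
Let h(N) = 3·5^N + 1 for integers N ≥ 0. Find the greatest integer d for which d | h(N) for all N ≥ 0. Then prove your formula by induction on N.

Computing the first values: h(0) = 4 and h(1) = 16; gcd(4, 16) = 4, so d ≤ 4.
We prove 4 | 3·5^N + 1 for all N ≥ 0 by induction on N.
When N = 0: h(0) = 4 = 4·(1), so 4 | h(0).
For the inductive step, assume it holds for an arbitrary m ≥ 0, i.e. 4 | h(m). Then
h(m+1) = 3·5^(m+1) + 1 = 5·(3·5^m + 1) - 4 = 5·h(m) - 4. The first term is divisible by 4 by the inductive hypothesis, and -4 is divisible by 4. Hence 4 | h(m+1).
By the principle of mathematical induction, the result holds for all N ≥ 0.
Therefore the largest such d is 4.

d = 4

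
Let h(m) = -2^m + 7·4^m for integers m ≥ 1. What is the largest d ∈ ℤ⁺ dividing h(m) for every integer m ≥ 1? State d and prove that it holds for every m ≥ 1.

Computing the first values: h(1) = 26 and h(2) = 108; gcd(26, 108) = 2, so d ≤ 2.
We prove 2 | -2^m + 7·4^m for all m ≥ 1 by induction on m.
Base case (m = 1): h(1) = 26 = 2·(13), so 2 | h(1).
Suppose the result is true for m = k, i.e. 2 | h(k). Then
h(k+1) − 4·h(k) = (-2^(k+1) + 7·4^(k+1)) − 4·(-2^k + 7·4^k) = (-1)·2^k·(2 − 4) = (2)·2^k. Since 2 | h(k) by the inductive hypothesis, 2 | 4·h(k); and 2 | 2 since 2 = 2·1. Therefore 2 | h(k+1).
This completes the induction.
Therefore the largest such d is 2.

d = 2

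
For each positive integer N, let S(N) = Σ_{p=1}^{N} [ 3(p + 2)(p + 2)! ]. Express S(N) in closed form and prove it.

We claim S(N) = 3(N + 3)! - 18 for all N ≥ 1.
Base case (N = 1): S(1) = 54, and the closed form gives 54. They agree.
For the inductive step, assume it holds for an arbitrary p ≥ 1, so S(p) = 3(p + 3)! - 18.
Then S(p+1) = S(p) + (3(p + 3)(p + 3)!) = (3(p + 3)! - 18) + (3(p + 3)(p + 3)!).
Simplifying, S(p+1) = 3((p+1) + 3)! - 18,
which is the closed form with N = p+1.
By induction, the statement is established for all N ≥ 1.

S(N) = 3(N + 3)! - 18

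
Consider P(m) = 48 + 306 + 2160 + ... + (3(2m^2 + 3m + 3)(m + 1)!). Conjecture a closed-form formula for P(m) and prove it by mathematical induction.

P(m) = (6m + 3)(m + 2)! - 6

We claim P(m) = (6m + 3)(m + 2)! - 6 for all m ≥ 1.
Base step (m = 1): P(1) = 48, and the closed form gives 48. They agree.
For the inductive step, assume it holds for an arbitrary k ≥ 1, so P(k) = (6k + 3)(k + 2)! - 6.
Then P(k+1) = P(k) + (3(2k^2 + 7k + 8)(k + 2)!) = ((6k + 3)(k + 2)! - 6) + (3(2k^2 + 7k + 8)(k + 2)!).
Simplifying, P(k+1) = (6(k+1) + 3)((k+1) + 2)! - 6,
which is the closed form with m = k+1.
By induction, the statement is established for all m ≥ 1.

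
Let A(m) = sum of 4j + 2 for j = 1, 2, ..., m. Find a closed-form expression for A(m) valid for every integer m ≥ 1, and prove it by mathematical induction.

A(m) = 2m(m + 2)

We claim A(m) = 2m(m + 2) for all m ≥ 1.
For the base case m = 1: A(1) = 6, and the closed form gives 6. They agree.
For the inductive step, assume it holds for an arbitrary j ≥ 1, so A(j) = 2j(j + 2).
Then A(j+1) = A(j) + (4j + 6) = (2j(j + 2)) + (4j + 6).
Simplifying, A(j+1) = 2(j + 1)(j + 3) = 2(j+1)((j+1) + 2),
which is the closed form with m = j+1.
This completes the induction.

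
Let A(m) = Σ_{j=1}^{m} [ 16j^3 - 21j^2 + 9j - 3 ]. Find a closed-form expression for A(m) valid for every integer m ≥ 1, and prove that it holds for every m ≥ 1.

We claim A(m) = m(4m^3 + m^2 - 2m - 2) for all m ≥ 1.
When m = 1: A(1) = 1, and the closed form gives 1. They agree.
Inductive step: assume the claim holds for m = j, so A(j) = j(4j^3 + j^2 - 2j - 2).
Then A(j+1) = A(j) + (16j^3 + 27j^2 + 15j + 1) = (j(4j^3 + j^2 - 2j - 2)) + (16j^3 + 27j^2 + 15j + 1).
Simplifying, A(j+1) = (j + 1)(4j^3 + 13j^2 + 12j + 1) = (j+1)(4(j+1)^3 + (j+1)^2 - 2(j+1) - 2),
which is the closed form with m = j+1.
Hence, by induction on m, the claim holds for every m ≥ 1.

A(m) = m(4m^3 + m^2 - 2m - 2)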